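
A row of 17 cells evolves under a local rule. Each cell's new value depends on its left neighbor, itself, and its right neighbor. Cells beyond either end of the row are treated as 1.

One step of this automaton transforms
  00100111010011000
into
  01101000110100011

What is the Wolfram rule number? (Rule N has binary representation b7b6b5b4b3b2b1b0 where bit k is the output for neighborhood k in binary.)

position 6: 111 → 0  (bit 7 = 0)
position 7: 110 → 0  (bit 6 = 0)
position 8: 101 → 1  (bit 5 = 1)
position 0: 100 → 0  (bit 4 = 0)
position 5: 011 → 0  (bit 3 = 0)
position 2: 010 → 1  (bit 2 = 1)
position 1: 001 → 1  (bit 1 = 1)
position 15: 000 → 1  (bit 0 = 1)
bits b7..b0 = 00100111 = 39

39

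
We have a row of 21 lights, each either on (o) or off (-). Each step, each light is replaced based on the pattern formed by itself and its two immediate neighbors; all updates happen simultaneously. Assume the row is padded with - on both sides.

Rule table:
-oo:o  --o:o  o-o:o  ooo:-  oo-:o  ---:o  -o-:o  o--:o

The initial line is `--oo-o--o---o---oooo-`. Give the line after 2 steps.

o---------------ooooo

step 1: ooooooooooooooooo--oo
step 2: o---------------ooooo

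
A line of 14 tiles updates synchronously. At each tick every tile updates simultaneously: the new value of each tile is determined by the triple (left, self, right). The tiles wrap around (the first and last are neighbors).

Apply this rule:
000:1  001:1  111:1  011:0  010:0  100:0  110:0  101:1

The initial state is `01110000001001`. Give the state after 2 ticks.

01001011100101

10100111110010
01001011100101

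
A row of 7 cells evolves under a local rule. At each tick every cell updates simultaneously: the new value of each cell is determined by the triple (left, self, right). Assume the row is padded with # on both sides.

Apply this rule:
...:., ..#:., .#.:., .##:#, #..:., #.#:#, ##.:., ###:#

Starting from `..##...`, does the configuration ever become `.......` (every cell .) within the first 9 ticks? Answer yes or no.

yes

tick 1: ..#....
tick 2: .......
all cells are . at tick 2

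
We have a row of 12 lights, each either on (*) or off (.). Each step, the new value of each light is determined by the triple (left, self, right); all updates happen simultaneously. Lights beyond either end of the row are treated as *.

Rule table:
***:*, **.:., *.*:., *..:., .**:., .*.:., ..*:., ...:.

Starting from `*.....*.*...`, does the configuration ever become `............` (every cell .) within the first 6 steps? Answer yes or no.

............
all cells are . at step 1

yes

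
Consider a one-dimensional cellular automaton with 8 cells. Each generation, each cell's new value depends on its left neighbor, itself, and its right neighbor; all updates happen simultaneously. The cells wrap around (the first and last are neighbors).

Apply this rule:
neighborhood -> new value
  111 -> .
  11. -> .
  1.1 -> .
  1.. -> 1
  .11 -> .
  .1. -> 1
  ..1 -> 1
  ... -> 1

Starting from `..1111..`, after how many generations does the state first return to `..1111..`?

2

11....11
..1111..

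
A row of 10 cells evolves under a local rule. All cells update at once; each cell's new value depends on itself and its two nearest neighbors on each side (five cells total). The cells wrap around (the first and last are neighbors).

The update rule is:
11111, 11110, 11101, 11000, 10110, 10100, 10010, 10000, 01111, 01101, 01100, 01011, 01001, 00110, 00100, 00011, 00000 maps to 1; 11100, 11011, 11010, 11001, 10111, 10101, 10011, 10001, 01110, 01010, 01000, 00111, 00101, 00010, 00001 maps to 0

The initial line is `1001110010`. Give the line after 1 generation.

1100000100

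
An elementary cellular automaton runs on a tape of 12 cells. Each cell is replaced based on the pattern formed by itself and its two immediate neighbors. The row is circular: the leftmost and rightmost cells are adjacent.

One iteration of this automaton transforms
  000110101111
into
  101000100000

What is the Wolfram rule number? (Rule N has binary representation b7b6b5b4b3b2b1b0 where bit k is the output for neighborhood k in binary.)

22

position 9: 111 → 0  (bit 7 = 0)
position 4: 110 → 0  (bit 6 = 0)
position 5: 101 → 0  (bit 5 = 0)
position 0: 100 → 1  (bit 4 = 1)
position 3: 011 → 0  (bit 3 = 0)
position 6: 010 → 1  (bit 2 = 1)
position 2: 001 → 1  (bit 1 = 1)
position 1: 000 → 0  (bit 0 = 0)
bits b7..b0 = 00010110 = 22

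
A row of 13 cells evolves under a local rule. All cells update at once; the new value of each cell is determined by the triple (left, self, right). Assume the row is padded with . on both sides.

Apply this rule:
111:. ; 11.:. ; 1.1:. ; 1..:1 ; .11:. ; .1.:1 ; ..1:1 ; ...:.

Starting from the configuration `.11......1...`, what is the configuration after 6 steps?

1..1....111..
11111..1...1.
.....1111.111
....1........
...111.......
..1...1......

..1...1......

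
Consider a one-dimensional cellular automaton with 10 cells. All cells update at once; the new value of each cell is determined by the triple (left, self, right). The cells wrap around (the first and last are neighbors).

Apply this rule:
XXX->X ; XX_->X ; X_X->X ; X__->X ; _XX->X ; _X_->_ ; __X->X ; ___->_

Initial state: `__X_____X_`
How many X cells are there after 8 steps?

_X_X___X_X
X_X_X_X_X_
_X_X_X_X_X
X_X_X_X_X_  (repeats step 2; period 2)
step 8: X_X_X_X_X_
count of X: 5

5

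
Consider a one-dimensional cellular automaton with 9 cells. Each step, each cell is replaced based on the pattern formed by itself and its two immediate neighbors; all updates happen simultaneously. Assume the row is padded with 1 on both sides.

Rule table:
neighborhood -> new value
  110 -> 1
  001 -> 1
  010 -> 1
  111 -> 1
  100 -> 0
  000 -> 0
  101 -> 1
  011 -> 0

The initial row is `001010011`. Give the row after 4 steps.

011110101
101111110
110111111
111011111

111011111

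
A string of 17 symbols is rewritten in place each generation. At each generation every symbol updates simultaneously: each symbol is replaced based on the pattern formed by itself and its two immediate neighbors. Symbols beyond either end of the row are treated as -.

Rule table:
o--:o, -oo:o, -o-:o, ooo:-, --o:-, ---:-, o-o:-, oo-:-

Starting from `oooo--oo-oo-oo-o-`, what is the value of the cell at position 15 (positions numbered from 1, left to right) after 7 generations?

generation 1: o---o-o--o--o--oo
generation 2: oo--o-oo-oo-oo-o-
generation 3: o-o-o-o--o--o--oo
generation 4: o-o-o-oo-oo-oo-o-
generation 5: o-o-o-o--o--o--oo  (repeats generation 3; period 2)
generation 7: o-o-o-o--o--o--oo
position 15 holds -

-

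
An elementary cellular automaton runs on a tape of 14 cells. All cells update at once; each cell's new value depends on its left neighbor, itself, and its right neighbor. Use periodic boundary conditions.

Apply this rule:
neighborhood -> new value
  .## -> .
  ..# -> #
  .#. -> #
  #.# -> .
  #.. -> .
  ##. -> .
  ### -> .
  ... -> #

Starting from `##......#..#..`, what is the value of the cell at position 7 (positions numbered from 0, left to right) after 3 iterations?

...######.##.#
.##..........#
....##########
position 7 holds #

#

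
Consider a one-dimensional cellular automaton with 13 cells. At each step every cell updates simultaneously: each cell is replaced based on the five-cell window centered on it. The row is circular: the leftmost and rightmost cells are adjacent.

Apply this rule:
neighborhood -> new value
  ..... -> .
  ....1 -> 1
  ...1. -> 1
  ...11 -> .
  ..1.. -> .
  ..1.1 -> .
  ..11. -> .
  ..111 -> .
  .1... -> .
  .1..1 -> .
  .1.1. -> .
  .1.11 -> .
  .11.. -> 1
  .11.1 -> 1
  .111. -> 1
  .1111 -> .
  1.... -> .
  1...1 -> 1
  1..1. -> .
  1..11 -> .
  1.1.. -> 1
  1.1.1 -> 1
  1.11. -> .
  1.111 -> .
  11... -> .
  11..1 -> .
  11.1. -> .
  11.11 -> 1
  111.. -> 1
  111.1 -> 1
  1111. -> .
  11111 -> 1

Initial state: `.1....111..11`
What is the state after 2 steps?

.1......1.11.

.1..1..11...1
.1......1.11.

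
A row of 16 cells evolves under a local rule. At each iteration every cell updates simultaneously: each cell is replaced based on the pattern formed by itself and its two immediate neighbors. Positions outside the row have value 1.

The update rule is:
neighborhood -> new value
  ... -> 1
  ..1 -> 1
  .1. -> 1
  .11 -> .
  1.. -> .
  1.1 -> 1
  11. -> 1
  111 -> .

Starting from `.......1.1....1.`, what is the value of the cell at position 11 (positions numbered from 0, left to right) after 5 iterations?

.111111111.11111
1........11.....
1.1111111.1.1111
11......1111....
.1.11111...1.111
position 11 holds 1

1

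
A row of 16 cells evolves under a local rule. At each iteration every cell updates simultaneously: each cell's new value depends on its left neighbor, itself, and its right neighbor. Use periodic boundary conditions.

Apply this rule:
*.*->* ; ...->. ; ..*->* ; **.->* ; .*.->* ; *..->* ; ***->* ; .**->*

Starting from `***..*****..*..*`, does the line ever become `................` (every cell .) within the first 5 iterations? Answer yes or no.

iteration 1: ****************
iteration 2: ****************  (fixed point — unchanged through iteration 5)
iteration 5 is ****************, still not uniform .

no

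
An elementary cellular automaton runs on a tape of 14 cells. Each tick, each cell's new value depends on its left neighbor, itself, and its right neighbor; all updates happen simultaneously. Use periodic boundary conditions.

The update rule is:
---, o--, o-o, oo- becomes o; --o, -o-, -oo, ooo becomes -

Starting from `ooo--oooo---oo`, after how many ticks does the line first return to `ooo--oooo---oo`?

14

tick 1: --oo----ooo---
tick 2: o--oooo---oooo
tick 3: oo----ooo-----
tick 4: -oooo---ooooo-
tick 5: ----ooo-----oo
tick 6: ooo---ooooo--o
tick 7: --ooo-----oo--
tick 8: o---ooooo--ooo
tick 9: ooo-----oo----
tick 10: --ooooo--oooo-
tick 11: o-----oo----oo
tick 12: ooooo--oooo---
tick 13: ----oo----ooo-
tick 14: ooo--oooo---oo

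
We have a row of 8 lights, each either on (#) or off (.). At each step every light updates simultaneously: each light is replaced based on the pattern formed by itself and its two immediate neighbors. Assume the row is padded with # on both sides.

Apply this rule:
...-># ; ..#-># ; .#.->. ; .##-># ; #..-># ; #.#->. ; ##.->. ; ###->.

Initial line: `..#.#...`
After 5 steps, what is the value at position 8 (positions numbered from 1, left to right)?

##...###
..####..
###...##
...####.
####....
position 8 holds .

.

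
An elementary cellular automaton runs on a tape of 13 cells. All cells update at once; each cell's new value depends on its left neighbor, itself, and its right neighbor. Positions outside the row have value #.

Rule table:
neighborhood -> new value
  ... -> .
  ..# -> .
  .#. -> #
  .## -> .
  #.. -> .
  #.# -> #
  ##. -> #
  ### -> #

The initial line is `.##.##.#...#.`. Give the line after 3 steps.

#.##.###...##
##.##.##....#
###.##.#.....

###.##.#.....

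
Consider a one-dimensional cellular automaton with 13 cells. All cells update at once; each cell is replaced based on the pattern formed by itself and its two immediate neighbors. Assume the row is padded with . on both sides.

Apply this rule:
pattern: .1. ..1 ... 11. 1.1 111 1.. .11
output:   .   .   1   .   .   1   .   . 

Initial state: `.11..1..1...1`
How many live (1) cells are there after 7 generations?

5

..........1..
111111111...1
.1111111..1..
..11111.....1
1..111..111..
....1....1..1
111...11.....
count of 1: 5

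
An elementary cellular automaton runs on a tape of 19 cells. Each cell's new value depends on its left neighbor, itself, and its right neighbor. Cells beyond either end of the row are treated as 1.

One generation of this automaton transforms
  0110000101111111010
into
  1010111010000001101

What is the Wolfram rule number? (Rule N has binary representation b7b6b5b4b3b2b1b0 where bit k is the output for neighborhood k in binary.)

position 10: 111 → 0  (bit 7 = 0)
position 2: 110 → 1  (bit 6 = 1)
position 0: 101 → 1  (bit 5 = 1)
position 3: 100 → 0  (bit 4 = 0)
position 1: 011 → 0  (bit 3 = 0)
position 7: 010 → 0  (bit 2 = 0)
position 6: 001 → 1  (bit 1 = 1)
position 4: 000 → 1  (bit 0 = 1)
bits b7..b0 = 01100011 = 99

99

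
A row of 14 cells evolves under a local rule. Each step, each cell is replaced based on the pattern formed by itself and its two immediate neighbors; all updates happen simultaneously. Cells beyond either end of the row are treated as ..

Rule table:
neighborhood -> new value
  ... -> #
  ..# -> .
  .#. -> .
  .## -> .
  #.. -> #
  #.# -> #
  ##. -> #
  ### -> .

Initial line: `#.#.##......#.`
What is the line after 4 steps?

step 1: .#.#.######..#
step 2: ..#.#.....##..
step 3: #..#.####..###
step 4: .#..#...##...#

.#..#...##...#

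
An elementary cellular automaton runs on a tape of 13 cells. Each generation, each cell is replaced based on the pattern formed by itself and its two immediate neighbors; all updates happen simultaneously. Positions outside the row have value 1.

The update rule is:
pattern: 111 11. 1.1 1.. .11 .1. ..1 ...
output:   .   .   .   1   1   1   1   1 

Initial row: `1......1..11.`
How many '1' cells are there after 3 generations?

generation 1: .1111111111..
generation 2: .1.........11
generation 3: .11111111111.
count of 1: 11

11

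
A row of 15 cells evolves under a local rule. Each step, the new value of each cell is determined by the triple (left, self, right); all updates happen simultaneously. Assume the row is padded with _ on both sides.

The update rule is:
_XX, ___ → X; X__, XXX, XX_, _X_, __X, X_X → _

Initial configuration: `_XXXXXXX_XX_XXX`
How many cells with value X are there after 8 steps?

10

_X_______X__X__
___XXXXX______X
XX_X_____XXXX__
X____XXX_X____X
__XX_X_____XX__
X_X____XXX_X__X
____XX_X_______
XXX_X____XXXXXX
count of X: 10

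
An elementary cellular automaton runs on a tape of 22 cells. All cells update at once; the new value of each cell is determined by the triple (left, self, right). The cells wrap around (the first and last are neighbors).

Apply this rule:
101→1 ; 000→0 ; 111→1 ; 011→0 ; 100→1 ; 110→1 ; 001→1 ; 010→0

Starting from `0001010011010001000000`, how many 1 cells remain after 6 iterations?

12

0010101101101010100000
0101010110110101010000
1010101011011010101000
0101010101101101010101
1010101010110110101010
0101010101011011010101
count of 1: 12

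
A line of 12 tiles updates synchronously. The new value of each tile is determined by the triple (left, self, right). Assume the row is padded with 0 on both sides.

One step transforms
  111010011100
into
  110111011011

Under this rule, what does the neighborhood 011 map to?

At position 0 the neighborhood is 011; the next row has 1 there.

1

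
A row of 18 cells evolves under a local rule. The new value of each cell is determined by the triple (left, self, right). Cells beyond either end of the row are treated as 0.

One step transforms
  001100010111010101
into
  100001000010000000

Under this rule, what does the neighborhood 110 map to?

0

At position 3 the neighborhood is 110; the next row has 0 there.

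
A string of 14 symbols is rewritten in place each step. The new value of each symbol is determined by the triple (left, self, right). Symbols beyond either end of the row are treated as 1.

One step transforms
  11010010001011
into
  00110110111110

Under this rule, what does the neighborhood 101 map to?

1

At position 2 the neighborhood is 101; the next row has 1 there.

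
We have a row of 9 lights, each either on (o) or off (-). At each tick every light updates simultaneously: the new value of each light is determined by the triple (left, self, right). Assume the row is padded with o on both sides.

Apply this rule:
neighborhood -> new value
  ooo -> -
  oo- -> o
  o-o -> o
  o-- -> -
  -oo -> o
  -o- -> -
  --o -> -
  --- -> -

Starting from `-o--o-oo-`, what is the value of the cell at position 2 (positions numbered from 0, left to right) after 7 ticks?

-

tick 1: o----oooo
tick 2: o----o---
tick 3: o--------
tick 4: o--------  (fixed point — unchanged through tick 7)
position 2 holds -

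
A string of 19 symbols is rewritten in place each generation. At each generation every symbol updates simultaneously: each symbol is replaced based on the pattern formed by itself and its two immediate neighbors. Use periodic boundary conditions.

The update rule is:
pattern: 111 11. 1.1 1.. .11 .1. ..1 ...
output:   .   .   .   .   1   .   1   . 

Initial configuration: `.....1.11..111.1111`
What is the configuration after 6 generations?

..1..11...1.......1

....1..1..11...1...
...1..1..11...1....
..1..1..11...1.....
.1..1..11...1......
1..1..11...1.......
..1..11...1.......1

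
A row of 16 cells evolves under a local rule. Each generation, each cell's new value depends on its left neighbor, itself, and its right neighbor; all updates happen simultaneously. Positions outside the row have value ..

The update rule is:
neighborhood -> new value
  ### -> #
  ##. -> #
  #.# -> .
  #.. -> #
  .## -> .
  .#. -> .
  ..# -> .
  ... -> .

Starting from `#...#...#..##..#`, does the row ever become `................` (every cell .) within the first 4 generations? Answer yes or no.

no

generation 1: .#...#...#..##..
generation 2: ..#...#...#..##.
generation 3: ...#...#...#..##
generation 4: ....#...#...#..#
generation 4 is ....#...#...#..#, still not uniform .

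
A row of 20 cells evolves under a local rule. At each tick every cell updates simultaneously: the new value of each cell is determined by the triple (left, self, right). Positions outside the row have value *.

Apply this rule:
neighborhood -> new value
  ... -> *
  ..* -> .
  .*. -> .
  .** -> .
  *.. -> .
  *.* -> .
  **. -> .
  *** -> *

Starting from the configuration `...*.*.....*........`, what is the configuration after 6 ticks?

tick 1: .*.....***...******.
tick 2: ...***..*..*..****..
tick 3: .*..*..........**...
tick 4: ......********....*.
tick 5: .****..******..**...
tick 6: ..**....****......*.

..**....****......*.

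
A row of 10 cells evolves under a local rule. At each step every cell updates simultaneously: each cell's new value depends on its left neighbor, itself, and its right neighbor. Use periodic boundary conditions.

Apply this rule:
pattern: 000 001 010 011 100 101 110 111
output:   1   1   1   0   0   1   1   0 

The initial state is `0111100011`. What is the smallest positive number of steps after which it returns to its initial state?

step 1: 1000101101
step 2: 1011110110
step 3: 1100011011
step 4: 0101101100
step 5: 1110110101
step 6: 0011011110
step 7: 1101100010
step 8: 0110101111
step 9: 1011110001
step 10: 1100010110
step 11: 0101111011
step 12: 1110001101
step 13: 0010110110
step 14: 1111011010
step 15: 0001101111
step 16: 0110110001
step 17: 1011010111
step 18: 1101111000
step 19: 0110001011
step 20: 1010111101
step 21: 1111000110
step 22: 0001011011
step 23: 0111101101
step 24: 1000110111
step 25: 1011011000
step 26: 1101101011
step 27: 0110111100
step 28: 1011000101
step 29: 1101011110
step 30: 0111100011

30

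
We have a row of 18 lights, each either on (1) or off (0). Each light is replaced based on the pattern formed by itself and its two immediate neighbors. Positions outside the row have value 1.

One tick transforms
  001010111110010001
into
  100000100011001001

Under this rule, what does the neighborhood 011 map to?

At position 6 the neighborhood is 011; the next row has 1 there.

1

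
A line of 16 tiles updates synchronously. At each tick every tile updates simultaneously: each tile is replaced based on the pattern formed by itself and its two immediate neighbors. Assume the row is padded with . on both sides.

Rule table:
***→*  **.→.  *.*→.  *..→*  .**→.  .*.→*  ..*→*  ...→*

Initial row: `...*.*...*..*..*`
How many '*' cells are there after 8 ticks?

tick 1: ****.***********
tick 2: .**...*********.
tick 3: *..***.*******.*
tick 4: ***.*...*****..*
tick 5: .*..****.***.***
tick 6: ****.**...*...*.
tick 7: .**....*********
tick 8: *..****.*******.
count of *: 12

12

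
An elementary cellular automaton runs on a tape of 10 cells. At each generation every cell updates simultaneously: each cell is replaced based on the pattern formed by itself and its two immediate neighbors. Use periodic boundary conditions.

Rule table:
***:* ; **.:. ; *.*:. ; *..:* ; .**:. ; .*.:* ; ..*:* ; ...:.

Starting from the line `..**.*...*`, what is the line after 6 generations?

**...**.**
*.*.*....*
..*.**..*.
.**...****
...*.*.**.
..**.*...*

..**.*...*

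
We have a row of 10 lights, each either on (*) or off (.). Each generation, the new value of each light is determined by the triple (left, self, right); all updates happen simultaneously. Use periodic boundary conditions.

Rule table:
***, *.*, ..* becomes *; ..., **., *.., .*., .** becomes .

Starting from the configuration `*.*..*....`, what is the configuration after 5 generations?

*....*.*..

generation 1: .*..*....*
generation 2: *..*....*.
generation 3: ..*....*.*
generation 4: .*....*.*.
generation 5: *....*.*..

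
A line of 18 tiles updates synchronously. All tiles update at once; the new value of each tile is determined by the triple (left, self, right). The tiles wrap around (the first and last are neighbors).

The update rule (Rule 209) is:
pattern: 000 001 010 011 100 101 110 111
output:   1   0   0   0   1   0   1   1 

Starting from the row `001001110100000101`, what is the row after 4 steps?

100100100110011111

100100110011110000
010010011001111110
001001001100111111
100100100110011111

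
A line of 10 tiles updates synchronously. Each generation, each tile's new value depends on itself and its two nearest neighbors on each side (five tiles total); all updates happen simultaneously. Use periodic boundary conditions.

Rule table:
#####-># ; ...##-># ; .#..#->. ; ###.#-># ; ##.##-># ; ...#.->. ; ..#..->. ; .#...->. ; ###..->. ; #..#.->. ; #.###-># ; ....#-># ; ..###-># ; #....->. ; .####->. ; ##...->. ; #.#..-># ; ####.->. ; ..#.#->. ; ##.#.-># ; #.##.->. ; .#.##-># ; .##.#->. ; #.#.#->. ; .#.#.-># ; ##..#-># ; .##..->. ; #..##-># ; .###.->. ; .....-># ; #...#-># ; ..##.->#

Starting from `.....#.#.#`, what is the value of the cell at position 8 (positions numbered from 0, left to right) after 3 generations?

.

generation 1: ..##..#.##
generation 2: ###.#..#..
generation 3: #.###....#
position 8 holds .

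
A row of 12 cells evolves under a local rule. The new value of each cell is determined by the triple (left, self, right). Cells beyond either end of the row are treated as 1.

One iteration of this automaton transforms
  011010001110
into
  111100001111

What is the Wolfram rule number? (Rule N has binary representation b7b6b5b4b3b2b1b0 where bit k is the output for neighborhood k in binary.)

232

position 9: 111 → 1  (bit 7 = 1)
position 2: 110 → 1  (bit 6 = 1)
position 0: 101 → 1  (bit 5 = 1)
position 5: 100 → 0  (bit 4 = 0)
position 1: 011 → 1  (bit 3 = 1)
position 4: 010 → 0  (bit 2 = 0)
position 7: 001 → 0  (bit 1 = 0)
position 6: 000 → 0  (bit 0 = 0)
bits b7..b0 = 11101000 = 232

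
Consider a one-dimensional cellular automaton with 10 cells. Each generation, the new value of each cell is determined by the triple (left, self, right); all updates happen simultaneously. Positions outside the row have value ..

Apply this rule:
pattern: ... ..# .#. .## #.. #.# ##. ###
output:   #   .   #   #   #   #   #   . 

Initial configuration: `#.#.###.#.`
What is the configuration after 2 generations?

generation 1: #####.####
generation 2: #...###..#

#...###..#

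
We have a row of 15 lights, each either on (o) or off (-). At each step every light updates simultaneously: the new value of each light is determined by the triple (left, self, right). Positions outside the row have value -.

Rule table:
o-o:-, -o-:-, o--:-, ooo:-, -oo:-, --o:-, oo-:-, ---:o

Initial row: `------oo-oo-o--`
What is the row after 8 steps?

step 1: ooooo---------o
step 2: ------ooooooo--
step 3: ooooo---------o  (repeats step 1; period 2)
step 8: ------ooooooo--

------ooooooo--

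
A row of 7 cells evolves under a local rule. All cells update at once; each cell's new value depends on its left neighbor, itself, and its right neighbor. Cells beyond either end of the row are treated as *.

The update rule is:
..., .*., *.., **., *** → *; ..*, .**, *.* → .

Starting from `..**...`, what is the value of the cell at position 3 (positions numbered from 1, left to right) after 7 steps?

step 1: *..***.
step 2: **..**.
step 3: ***..*.
step 4: ****.*.
step 5: ****.*.  (fixed point — unchanged through step 7)
position 3 holds *

*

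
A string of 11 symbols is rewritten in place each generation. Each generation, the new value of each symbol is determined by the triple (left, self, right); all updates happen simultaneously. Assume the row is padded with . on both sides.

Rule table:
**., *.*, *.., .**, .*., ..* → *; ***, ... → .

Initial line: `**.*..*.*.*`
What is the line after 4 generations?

***********
*.........*
**.......**
***.....***

***.....***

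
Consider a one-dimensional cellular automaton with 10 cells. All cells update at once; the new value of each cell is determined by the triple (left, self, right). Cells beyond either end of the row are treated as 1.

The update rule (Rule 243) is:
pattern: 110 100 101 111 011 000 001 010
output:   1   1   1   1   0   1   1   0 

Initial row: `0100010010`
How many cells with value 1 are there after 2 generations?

7

1011101101
1101110110
count of 1: 7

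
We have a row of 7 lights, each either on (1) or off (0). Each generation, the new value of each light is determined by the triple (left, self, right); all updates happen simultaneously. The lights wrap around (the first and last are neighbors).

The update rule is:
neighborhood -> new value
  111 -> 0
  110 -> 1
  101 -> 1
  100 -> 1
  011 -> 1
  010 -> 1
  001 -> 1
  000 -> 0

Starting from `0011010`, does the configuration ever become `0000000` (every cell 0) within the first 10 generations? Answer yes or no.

yes

0111111
1100001
0110011
1111111
0000000
all cells are 0 at generation 5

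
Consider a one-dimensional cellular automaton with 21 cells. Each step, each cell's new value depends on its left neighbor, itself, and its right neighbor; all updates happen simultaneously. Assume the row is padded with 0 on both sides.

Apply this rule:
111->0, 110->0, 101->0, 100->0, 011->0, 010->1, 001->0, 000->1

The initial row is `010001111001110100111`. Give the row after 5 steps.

step 1: 010100000000000100000
step 2: 010101111111110101111
step 3: 010100000000000100000  (repeats step 1; period 2)
step 5: 010100000000000100000

010100000000000100000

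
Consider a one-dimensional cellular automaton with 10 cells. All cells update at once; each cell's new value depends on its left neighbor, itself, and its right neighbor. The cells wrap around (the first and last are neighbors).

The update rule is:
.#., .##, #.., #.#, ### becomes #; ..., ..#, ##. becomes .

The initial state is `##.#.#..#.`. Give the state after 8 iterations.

.###.#####

#.#####.##
.#####.###
#####.###.
####.###.#
###.###.##
##.###.###
#.###.####
.###.#####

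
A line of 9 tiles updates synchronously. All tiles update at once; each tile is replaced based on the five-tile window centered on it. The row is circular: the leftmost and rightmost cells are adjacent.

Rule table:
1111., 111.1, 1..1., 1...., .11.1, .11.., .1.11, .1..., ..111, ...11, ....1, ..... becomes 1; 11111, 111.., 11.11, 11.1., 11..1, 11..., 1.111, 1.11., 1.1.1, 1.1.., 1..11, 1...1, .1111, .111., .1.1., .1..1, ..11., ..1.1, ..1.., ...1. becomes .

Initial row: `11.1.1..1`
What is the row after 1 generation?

.1......1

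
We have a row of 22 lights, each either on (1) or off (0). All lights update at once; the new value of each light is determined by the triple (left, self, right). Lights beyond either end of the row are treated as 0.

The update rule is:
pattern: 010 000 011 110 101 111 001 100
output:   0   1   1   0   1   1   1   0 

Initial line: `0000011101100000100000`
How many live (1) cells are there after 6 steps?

1111111011001111001111
1111110110011110011110
1111101100111100111100
1111011001111001111001
1110110011110011110010
1101100111100111100100
count of 1: 13

13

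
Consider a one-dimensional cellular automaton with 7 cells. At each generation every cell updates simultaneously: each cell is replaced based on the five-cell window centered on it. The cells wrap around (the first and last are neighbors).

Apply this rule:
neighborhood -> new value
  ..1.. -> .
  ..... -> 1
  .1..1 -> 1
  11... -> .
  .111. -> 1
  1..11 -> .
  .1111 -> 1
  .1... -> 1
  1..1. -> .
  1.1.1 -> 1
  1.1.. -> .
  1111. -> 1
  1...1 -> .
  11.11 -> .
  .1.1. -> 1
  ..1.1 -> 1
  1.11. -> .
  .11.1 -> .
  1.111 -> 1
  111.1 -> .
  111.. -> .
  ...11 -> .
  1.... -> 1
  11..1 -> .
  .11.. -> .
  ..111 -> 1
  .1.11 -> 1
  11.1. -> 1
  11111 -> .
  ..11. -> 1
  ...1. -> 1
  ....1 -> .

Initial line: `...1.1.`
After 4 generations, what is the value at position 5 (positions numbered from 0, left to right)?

1.111.1
..11...
..1..11
...1.1.
position 5 holds 1

1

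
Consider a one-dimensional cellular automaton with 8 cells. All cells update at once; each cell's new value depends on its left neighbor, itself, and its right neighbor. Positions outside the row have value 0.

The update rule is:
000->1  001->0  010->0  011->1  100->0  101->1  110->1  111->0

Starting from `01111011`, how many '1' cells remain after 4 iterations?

6

01001111
00001001
11100000
10101111
count of 1: 6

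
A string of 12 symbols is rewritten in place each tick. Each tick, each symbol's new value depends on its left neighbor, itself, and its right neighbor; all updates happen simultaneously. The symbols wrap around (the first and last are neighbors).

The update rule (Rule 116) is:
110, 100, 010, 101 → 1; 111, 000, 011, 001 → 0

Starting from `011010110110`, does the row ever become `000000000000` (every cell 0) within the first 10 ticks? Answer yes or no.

no

001111011011
100001101101
110000110110
011000011011
101100001101
110110000110
011011000011
101101100001
110110110000
011011011000
tick 10 is 011011011000, still not uniform 0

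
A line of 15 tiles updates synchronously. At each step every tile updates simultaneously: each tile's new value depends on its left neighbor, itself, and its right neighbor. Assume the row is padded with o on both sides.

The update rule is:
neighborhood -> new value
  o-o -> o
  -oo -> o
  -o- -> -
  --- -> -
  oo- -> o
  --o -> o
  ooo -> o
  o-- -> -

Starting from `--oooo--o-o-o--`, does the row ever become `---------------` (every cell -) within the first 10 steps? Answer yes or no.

no

step 1: -ooooo-o-o-o--o
step 2: ooooooo-o-o--oo
step 3: oooooooo-o--ooo
step 4: ooooooooo--oooo
step 5: ooooooooo-ooooo
step 6: ooooooooooooooo
step 7: ooooooooooooooo  (fixed point — unchanged through step 10)
step 10 is ooooooooooooooo, still not uniform -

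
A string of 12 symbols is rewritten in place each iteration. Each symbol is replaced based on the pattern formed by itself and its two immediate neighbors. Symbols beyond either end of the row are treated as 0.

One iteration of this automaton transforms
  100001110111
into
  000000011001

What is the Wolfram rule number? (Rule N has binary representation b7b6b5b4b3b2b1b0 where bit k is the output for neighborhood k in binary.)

position 6: 111 → 0  (bit 7 = 0)
position 7: 110 → 1  (bit 6 = 1)
position 8: 101 → 1  (bit 5 = 1)
position 1: 100 → 0  (bit 4 = 0)
position 5: 011 → 0  (bit 3 = 0)
position 0: 010 → 0  (bit 2 = 0)
position 4: 001 → 0  (bit 1 = 0)
position 2: 000 → 0  (bit 0 = 0)
bits b7..b0 = 01100000 = 96

96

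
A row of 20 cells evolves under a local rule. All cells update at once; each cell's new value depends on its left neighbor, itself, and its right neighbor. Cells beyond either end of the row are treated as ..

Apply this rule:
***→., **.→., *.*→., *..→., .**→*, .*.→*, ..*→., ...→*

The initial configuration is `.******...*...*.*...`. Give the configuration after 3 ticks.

.*......*.*.*.*.*.**
.*.****.*.*.*.*.*.*.
.*.*....*.*.*.*.*.*.

.*.*....*.*.*.*.*.*.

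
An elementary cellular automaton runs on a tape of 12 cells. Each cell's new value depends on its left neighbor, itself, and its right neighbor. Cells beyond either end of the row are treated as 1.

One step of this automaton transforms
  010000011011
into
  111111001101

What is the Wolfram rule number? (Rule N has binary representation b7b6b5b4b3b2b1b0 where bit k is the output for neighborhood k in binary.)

245

position 11: 111 → 1  (bit 7 = 1)
position 8: 110 → 1  (bit 6 = 1)
position 0: 101 → 1  (bit 5 = 1)
position 2: 100 → 1  (bit 4 = 1)
position 7: 011 → 0  (bit 3 = 0)
position 1: 010 → 1  (bit 2 = 1)
position 6: 001 → 0  (bit 1 = 0)
position 3: 000 → 1  (bit 0 = 1)
bits b7..b0 = 11110101 = 245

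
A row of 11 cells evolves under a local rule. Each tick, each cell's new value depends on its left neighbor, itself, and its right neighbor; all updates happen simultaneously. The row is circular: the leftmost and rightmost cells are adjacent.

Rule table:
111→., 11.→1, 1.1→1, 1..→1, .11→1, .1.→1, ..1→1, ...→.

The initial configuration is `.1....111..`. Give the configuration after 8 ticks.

1.11......1

tick 1: 111..11.11.
tick 2: 1.111111111
tick 3: 111........
tick 4: 1.11......1
tick 5: 11111....11
tick 6: ....11..11.
tick 7: ...11111111
tick 8: 1.11......1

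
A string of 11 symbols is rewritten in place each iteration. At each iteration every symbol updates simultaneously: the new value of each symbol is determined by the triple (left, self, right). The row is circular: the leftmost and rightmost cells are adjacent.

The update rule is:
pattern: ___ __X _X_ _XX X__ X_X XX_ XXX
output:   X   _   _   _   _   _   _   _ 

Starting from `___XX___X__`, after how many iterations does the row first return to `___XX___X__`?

XX____X___X
___XX___X__

2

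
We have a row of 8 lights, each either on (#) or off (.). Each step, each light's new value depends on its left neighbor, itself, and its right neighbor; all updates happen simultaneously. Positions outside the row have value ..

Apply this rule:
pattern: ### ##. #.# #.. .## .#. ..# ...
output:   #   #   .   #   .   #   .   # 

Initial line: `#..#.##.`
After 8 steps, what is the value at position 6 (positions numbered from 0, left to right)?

.

step 1: ##.#..##
step 2: .#.##..#
step 3: .#..##.#
step 4: .##..#.#
step 5: ..##.#.#
step 6: #..#.#.#
step 7: ##.#.#.#
step 8: .#.#.#.#
position 6 holds .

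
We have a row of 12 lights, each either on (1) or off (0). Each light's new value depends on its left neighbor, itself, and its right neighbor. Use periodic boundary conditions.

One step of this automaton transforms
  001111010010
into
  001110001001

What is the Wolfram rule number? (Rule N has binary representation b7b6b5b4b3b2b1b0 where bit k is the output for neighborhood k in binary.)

152

position 3: 111 → 1  (bit 7 = 1)
position 5: 110 → 0  (bit 6 = 0)
position 6: 101 → 0  (bit 5 = 0)
position 8: 100 → 1  (bit 4 = 1)
position 2: 011 → 1  (bit 3 = 1)
position 7: 010 → 0  (bit 2 = 0)
position 1: 001 → 0  (bit 1 = 0)
position 0: 000 → 0  (bit 0 = 0)
bits b7..b0 = 10011000 = 152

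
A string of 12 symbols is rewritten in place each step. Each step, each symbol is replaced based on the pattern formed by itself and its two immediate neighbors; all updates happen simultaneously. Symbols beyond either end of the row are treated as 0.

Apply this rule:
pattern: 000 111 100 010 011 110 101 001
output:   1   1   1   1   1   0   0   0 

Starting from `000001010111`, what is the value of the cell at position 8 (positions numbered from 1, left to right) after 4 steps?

111101010110
111001010101
110101010101
100101010101
position 8 holds 1

1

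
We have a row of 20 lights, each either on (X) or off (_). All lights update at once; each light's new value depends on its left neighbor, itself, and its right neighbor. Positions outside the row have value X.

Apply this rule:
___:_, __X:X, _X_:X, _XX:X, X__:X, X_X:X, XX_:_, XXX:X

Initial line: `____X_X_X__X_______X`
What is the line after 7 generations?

X__XXXXXXXXXX_____XX
_XXXXXXXXXXX_X___XXX
XXXXXXXXXXX_XXX_XXXX
XXXXXXXXXX_XXX_XXXXX
XXXXXXXXX_XXX_XXXXXX
XXXXXXXX_XXX_XXXXXXX
XXXXXXX_XXX_XXXXXXXX

XXXXXXX_XXX_XXXXXXXX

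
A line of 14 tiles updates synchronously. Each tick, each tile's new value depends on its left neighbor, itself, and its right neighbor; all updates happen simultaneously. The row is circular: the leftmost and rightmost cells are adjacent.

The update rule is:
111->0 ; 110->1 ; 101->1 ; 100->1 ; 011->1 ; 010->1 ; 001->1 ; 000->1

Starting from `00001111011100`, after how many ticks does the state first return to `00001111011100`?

2

11111001110111
00001111011100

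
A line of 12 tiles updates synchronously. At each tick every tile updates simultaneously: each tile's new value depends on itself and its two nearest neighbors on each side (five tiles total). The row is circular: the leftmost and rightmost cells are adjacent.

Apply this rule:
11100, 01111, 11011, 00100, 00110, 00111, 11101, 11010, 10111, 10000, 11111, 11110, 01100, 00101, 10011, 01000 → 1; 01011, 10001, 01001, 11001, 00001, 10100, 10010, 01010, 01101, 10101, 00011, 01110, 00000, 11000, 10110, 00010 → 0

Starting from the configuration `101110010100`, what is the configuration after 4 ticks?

101010010000
100000011100
111000010100
101010010001

101010010001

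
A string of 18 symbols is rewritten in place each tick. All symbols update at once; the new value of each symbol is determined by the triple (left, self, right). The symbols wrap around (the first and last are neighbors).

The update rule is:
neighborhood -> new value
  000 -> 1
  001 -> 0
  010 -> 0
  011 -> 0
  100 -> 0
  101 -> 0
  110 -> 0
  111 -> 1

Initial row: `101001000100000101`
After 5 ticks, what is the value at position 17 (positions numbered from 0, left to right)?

tick 1: 000000010001110000
tick 2: 111111000100100111
tick 3: 111110010000000011
tick 4: 111100000111111001
tick 5: 111001110011110000
position 17 holds 0

0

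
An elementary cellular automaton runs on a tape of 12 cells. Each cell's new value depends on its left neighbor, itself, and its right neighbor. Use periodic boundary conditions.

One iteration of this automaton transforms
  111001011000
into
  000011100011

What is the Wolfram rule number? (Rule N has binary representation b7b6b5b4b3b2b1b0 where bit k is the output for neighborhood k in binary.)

39

position 1: 111 → 0  (bit 7 = 0)
position 2: 110 → 0  (bit 6 = 0)
position 6: 101 → 1  (bit 5 = 1)
position 3: 100 → 0  (bit 4 = 0)
position 0: 011 → 0  (bit 3 = 0)
position 5: 010 → 1  (bit 2 = 1)
position 4: 001 → 1  (bit 1 = 1)
position 10: 000 → 1  (bit 0 = 1)
bits b7..b0 = 00100111 = 39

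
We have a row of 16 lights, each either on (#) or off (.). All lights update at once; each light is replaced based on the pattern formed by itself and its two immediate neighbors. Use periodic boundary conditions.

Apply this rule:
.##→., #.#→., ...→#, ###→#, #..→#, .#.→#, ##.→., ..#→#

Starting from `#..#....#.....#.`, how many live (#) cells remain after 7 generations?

12

generation 1: ###############.
generation 2: .#############..
generation 3: #.###########.##
generation 4: ...#########...#
generation 5: ###.#######.####
generation 6: ##...#####...###
generation 7: #.###.###.###.##
count of #: 12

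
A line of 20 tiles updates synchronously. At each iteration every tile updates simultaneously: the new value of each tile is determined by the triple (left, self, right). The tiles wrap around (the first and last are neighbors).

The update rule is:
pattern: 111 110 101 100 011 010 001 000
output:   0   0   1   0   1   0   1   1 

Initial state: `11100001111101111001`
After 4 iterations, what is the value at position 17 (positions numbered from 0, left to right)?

1

iteration 1: 00001111000011000011
iteration 2: 01111000011110011110
iteration 3: 11000011110000110000
iteration 4: 10011110000111100111
position 17 holds 1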